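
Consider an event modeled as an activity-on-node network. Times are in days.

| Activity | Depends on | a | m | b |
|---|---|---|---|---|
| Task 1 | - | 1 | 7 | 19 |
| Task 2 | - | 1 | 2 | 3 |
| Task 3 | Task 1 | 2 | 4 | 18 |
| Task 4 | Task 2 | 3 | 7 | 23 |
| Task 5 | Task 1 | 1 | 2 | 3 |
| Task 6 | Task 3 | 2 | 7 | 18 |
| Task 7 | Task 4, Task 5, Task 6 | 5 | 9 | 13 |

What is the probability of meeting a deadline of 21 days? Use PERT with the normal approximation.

te_Task 1 = (1 + 4·7 + 19)/6 = 48/6 = 8; σ²_Task 1 = ((19−1)/6)² = 9.000
te_Task 2 = (1 + 4·2 + 3)/6 = 12/6 = 2; σ²_Task 2 = ((3−1)/6)² = 0.111
te_Task 3 = (2 + 4·4 + 18)/6 = 36/6 = 6; σ²_Task 3 = ((18−2)/6)² = 7.111
te_Task 4 = (3 + 4·7 + 23)/6 = 54/6 = 9; σ²_Task 4 = ((23−3)/6)² = 11.111
te_Task 5 = (1 + 4·2 + 3)/6 = 12/6 = 2; σ²_Task 5 = ((3−1)/6)² = 0.111
te_Task 6 = (2 + 4·7 + 18)/6 = 48/6 = 8; σ²_Task 6 = ((18−2)/6)² = 7.111
te_Task 7 = (5 + 4·9 + 13)/6 = 54/6 = 9; σ²_Task 7 = ((13−5)/6)² = 1.778

Forward pass:
ES_Task 1 = 0; EF_Task 1 = 8
ES_Task 2 = 0; EF_Task 2 = 2
ES_Task 3 = 8; EF_Task 3 = 8+6 = 14
ES_Task 4 = 2; EF_Task 4 = 2+9 = 11
ES_Task 5 = 8; EF_Task 5 = 8+2 = 10
ES_Task 6 = 14; EF_Task 6 = 14+8 = 22
ES_Task 7 = max(EF_Task 4=11, EF_Task 5=10, EF_Task 6=22) = 22; EF_Task 7 = 22+9 = 31
Expected project duration μ = 31 days. Critical path: Task 1 → Task 3 → Task 6 → Task 7.

Variance along critical path = 9.000 + 7.111 + 7.111 + 1.778 = 25.000; σ = √25.000 = 5.000 days.
Z = (21 − 31) / 5.000 = -2.000
P(T ≤ 21) = Φ(-2.000) ≈ 0.023

0.023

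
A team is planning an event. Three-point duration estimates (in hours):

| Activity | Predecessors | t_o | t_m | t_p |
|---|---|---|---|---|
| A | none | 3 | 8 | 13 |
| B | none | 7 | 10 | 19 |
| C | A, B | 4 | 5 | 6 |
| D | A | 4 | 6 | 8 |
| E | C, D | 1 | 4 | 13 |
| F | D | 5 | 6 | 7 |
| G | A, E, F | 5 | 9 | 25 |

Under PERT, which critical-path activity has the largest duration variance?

G

te_A = (3 + 4·8 + 13)/6 = 48/6 = 8; σ²_A = ((13−3)/6)² = 2.778
te_B = (7 + 4·10 + 19)/6 = 66/6 = 11; σ²_B = ((19−7)/6)² = 4.000
te_C = (4 + 4·5 + 6)/6 = 30/6 = 5; σ²_C = ((6−4)/6)² = 0.111
te_D = (4 + 4·6 + 8)/6 = 36/6 = 6; σ²_D = ((8−4)/6)² = 0.444
te_E = (1 + 4·4 + 13)/6 = 30/6 = 5; σ²_E = ((13−1)/6)² = 4.000
te_F = (5 + 4·6 + 7)/6 = 36/6 = 6; σ²_F = ((7−5)/6)² = 0.111
te_G = (5 + 4·9 + 25)/6 = 66/6 = 11; σ²_G = ((25−5)/6)² = 11.111

Forward pass:
ES_A = 0; EF_A = 8
ES_B = 0; EF_B = 11
ES_C = max(EF_A=8, EF_B=11) = 11; EF_C = 11+5 = 16
ES_D = 8; EF_D = 8+6 = 14
ES_E = max(EF_C=16, EF_D=14) = 16; EF_E = 16+5 = 21
ES_F = 14; EF_F = 14+6 = 20
ES_G = max(EF_A=8, EF_E=21, EF_F=20) = 21; EF_G = 21+11 = 32
Expected project duration μ = 32 hours. Critical path: B → C → E → G.

Variances on critical path: σ²_B=4.000, σ²_C=0.111, σ²_E=4.000, σ²_G=11.111.
Largest is σ²_G = 11.111.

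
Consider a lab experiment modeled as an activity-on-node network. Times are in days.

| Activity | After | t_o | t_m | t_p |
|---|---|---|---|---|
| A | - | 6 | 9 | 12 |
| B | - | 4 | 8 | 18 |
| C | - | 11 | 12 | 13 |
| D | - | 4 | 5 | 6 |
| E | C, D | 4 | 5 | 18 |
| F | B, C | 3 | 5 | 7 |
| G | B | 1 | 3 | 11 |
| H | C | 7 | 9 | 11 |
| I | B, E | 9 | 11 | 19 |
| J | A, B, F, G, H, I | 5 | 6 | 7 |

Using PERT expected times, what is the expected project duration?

te_A = (6 + 4·9 + 12)/6 = 54/6 = 9
te_B = (4 + 4·8 + 18)/6 = 54/6 = 9
te_C = (11 + 4·12 + 13)/6 = 72/6 = 12
te_D = (4 + 4·5 + 6)/6 = 30/6 = 5
te_E = (4 + 4·5 + 18)/6 = 42/6 = 7
te_F = (3 + 4·5 + 7)/6 = 30/6 = 5
te_G = (1 + 4·3 + 11)/6 = 24/6 = 4
te_H = (7 + 4·9 + 11)/6 = 54/6 = 9
te_I = (9 + 4·11 + 19)/6 = 72/6 = 12
te_J = (5 + 4·6 + 7)/6 = 36/6 = 6

Forward pass:
ES_A = 0; EF_A = 9
ES_B = 0; EF_B = 9
ES_C = 0; EF_C = 12
ES_D = 0; EF_D = 5
ES_E = max(EF_C=12, EF_D=5) = 12; EF_E = 12+7 = 19
ES_F = max(EF_B=9, EF_C=12) = 12; EF_F = 12+5 = 17
ES_G = 9; EF_G = 9+4 = 13
ES_H = 12; EF_H = 12+9 = 21
ES_I = max(EF_B=9, EF_E=19) = 19; EF_I = 19+12 = 31
ES_J = max(EF_A=9, EF_B=9, EF_F=17, EF_G=13, EF_H=21, EF_I=31) = 31; EF_J = 31+6 = 37
Expected project duration μ = 37 days. Critical path: C → E → I → J.

37 days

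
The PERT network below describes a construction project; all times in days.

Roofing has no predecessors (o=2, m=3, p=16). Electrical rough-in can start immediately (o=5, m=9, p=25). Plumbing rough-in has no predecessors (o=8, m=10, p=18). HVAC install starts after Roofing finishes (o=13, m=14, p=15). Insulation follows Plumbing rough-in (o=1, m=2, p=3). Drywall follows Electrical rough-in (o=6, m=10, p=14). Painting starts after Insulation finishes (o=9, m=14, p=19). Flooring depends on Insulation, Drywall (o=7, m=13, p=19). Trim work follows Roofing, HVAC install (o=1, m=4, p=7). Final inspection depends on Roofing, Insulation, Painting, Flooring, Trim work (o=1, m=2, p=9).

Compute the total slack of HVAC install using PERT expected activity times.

11 days

te_Roofing = (2 + 4·3 + 16)/6 = 30/6 = 5
te_Electrical rough-in = (5 + 4·9 + 25)/6 = 66/6 = 11
te_Plumbing rough-in = (8 + 4·10 + 18)/6 = 66/6 = 11
te_HVAC install = (13 + 4·14 + 15)/6 = 84/6 = 14
te_Insulation = (1 + 4·2 + 3)/6 = 12/6 = 2
te_Drywall = (6 + 4·10 + 14)/6 = 60/6 = 10
te_Painting = (9 + 4·14 + 19)/6 = 84/6 = 14
te_Flooring = (7 + 4·13 + 19)/6 = 78/6 = 13
te_Trim work = (1 + 4·4 + 7)/6 = 24/6 = 4
te_Final inspection = (1 + 4·2 + 9)/6 = 18/6 = 3

Forward pass:
ES_Roofing = 0; EF_Roofing = 5
ES_Electrical rough-in = 0; EF_Electrical rough-in = 11
ES_Plumbing rough-in = 0; EF_Plumbing rough-in = 11
ES_HVAC install = 5; EF_HVAC install = 5+14 = 19
ES_Insulation = 11; EF_Insulation = 11+2 = 13
ES_Drywall = 11; EF_Drywall = 11+10 = 21
ES_Painting = 13; EF_Painting = 13+14 = 27
ES_Flooring = max(EF_Insulation=13, EF_Drywall=21) = 21; EF_Flooring = 21+13 = 34
ES_Trim work = max(EF_Roofing=5, EF_HVAC install=19) = 19; EF_Trim work = 19+4 = 23
ES_Final inspection = max(EF_Roofing=5, EF_Insulation=13, EF_Painting=27, EF_Flooring=34, EF_Trim work=23) = 34; EF_Final inspection = 34+3 = 37
Expected project duration μ = 37 days. Critical path: Electrical rough-in → Drywall → Flooring → Final inspection.

Backward pass:
LF_Final inspection = 37; LS_Final inspection = 37−3 = 34
LF_Trim work = LS_Final inspection = 34; LS_Trim work = 34−4 = 30
LF_Flooring = LS_Final inspection = 34; LS_Flooring = 34−13 = 21
LF_Painting = LS_Final inspection = 34; LS_Painting = 34−14 = 20
LF_Drywall = LS_Flooring = 21; LS_Drywall = 21−10 = 11
LF_Insulation = min(LS_Painting=20, LS_Flooring=21, LS_Final inspection=34) = 20; LS_Insulation = 20−2 = 18
LF_HVAC install = LS_Trim work = 30; LS_HVAC install = 30−14 = 16
LF_Plumbing rough-in = LS_Insulation = 18; LS_Plumbing rough-in = 18−11 = 7
LF_Electrical rough-in = LS_Drywall = 11; LS_Electrical rough-in = 11−11 = 0
LF_Roofing = min(LS_HVAC install=16, LS_Trim work=30, LS_Final inspection=34) = 16; LS_Roofing = 16−5 = 11
Slack_HVAC install = LS_HVAC install − ES_HVAC install = 16 − 5 = 11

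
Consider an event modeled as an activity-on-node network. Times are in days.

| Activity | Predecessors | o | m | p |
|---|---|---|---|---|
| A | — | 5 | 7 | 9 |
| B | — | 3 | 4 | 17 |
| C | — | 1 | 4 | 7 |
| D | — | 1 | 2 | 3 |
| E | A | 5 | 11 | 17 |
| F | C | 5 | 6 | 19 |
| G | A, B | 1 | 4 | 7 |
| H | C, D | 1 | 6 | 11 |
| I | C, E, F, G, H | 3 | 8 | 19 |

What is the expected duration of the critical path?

te_A = (5 + 4·7 + 9)/6 = 42/6 = 7
te_B = (3 + 4·4 + 17)/6 = 36/6 = 6
te_C = (1 + 4·4 + 7)/6 = 24/6 = 4
te_D = (1 + 4·2 + 3)/6 = 12/6 = 2
te_E = (5 + 4·11 + 17)/6 = 66/6 = 11
te_F = (5 + 4·6 + 19)/6 = 48/6 = 8
te_G = (1 + 4·4 + 7)/6 = 24/6 = 4
te_H = (1 + 4·6 + 11)/6 = 36/6 = 6
te_I = (3 + 4·8 + 19)/6 = 54/6 = 9

Forward pass:
ES_A = 0; EF_A = 7
ES_B = 0; EF_B = 6
ES_C = 0; EF_C = 4
ES_D = 0; EF_D = 2
ES_E = 7; EF_E = 7+11 = 18
ES_F = 4; EF_F = 4+8 = 12
ES_G = max(EF_A=7, EF_B=6) = 7; EF_G = 7+4 = 11
ES_H = max(EF_C=4, EF_D=2) = 4; EF_H = 4+6 = 10
ES_I = max(EF_C=4, EF_E=18, EF_F=12, EF_G=11, EF_H=10) = 18; EF_I = 18+9 = 27
Expected project duration μ = 27 days. Critical path: A → E → I.

27 days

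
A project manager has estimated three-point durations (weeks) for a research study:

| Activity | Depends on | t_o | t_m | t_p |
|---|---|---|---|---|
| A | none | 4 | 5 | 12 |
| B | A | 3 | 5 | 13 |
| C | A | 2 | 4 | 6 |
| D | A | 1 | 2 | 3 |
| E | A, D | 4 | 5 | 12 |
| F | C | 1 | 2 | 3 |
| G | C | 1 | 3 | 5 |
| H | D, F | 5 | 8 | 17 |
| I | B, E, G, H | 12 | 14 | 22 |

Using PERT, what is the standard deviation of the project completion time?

te_A = (4 + 4·5 + 12)/6 = 36/6 = 6; σ²_A = ((12−4)/6)² = 1.778
te_B = (3 + 4·5 + 13)/6 = 36/6 = 6; σ²_B = ((13−3)/6)² = 2.778
te_C = (2 + 4·4 + 6)/6 = 24/6 = 4; σ²_C = ((6−2)/6)² = 0.444
te_D = (1 + 4·2 + 3)/6 = 12/6 = 2; σ²_D = ((3−1)/6)² = 0.111
te_E = (4 + 4·5 + 12)/6 = 36/6 = 6; σ²_E = ((12−4)/6)² = 1.778
te_F = (1 + 4·2 + 3)/6 = 12/6 = 2; σ²_F = ((3−1)/6)² = 0.111
te_G = (1 + 4·3 + 5)/6 = 18/6 = 3; σ²_G = ((5−1)/6)² = 0.444
te_H = (5 + 4·8 + 17)/6 = 54/6 = 9; σ²_H = ((17−5)/6)² = 4.000
te_I = (12 + 4·14 + 22)/6 = 90/6 = 15; σ²_I = ((22−12)/6)² = 2.778

Forward pass:
ES_A = 0; EF_A = 6
ES_B = 6; EF_B = 6+6 = 12
ES_C = 6; EF_C = 6+4 = 10
ES_D = 6; EF_D = 6+2 = 8
ES_E = max(EF_A=6, EF_D=8) = 8; EF_E = 8+6 = 14
ES_F = 10; EF_F = 10+2 = 12
ES_G = 10; EF_G = 10+3 = 13
ES_H = max(EF_D=8, EF_F=12) = 12; EF_H = 12+9 = 21
ES_I = max(EF_B=12, EF_E=14, EF_G=13, EF_H=21) = 21; EF_I = 21+15 = 36
Expected project duration μ = 36 weeks. Critical path: A → C → F → H → I.

Variance along critical path = 1.778 + 0.444 + 0.111 + 4.000 + 2.778 = 9.111
σ = √9.111 = 3.018 weeks

3.02 weeks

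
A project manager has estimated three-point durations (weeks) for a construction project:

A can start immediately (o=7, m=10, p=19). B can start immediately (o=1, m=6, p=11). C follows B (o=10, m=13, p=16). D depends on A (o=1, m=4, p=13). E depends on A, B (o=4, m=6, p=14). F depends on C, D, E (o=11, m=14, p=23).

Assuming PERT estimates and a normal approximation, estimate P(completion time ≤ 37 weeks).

0.859

te_A = (7 + 4·10 + 19)/6 = 66/6 = 11; σ²_A = ((19−7)/6)² = 4.000
te_B = (1 + 4·6 + 11)/6 = 36/6 = 6; σ²_B = ((11−1)/6)² = 2.778
te_C = (10 + 4·13 + 16)/6 = 78/6 = 13; σ²_C = ((16−10)/6)² = 1.000
te_D = (1 + 4·4 + 13)/6 = 30/6 = 5; σ²_D = ((13−1)/6)² = 4.000
te_E = (4 + 4·6 + 14)/6 = 42/6 = 7; σ²_E = ((14−4)/6)² = 2.778
te_F = (11 + 4·14 + 23)/6 = 90/6 = 15; σ²_F = ((23−11)/6)² = 4.000

Forward pass:
ES_A = 0; EF_A = 11
ES_B = 0; EF_B = 6
ES_C = 6; EF_C = 6+13 = 19
ES_D = 11; EF_D = 11+5 = 16
ES_E = max(EF_A=11, EF_B=6) = 11; EF_E = 11+7 = 18
ES_F = max(EF_C=19, EF_D=16, EF_E=18) = 19; EF_F = 19+15 = 34
Expected project duration μ = 34 weeks. Critical path: B → C → F.

Variance along critical path = 2.778 + 1.000 + 4.000 = 7.778; σ = √7.778 = 2.789 weeks.
Z = (37 − 34) / 2.789 = 1.076
P(T ≤ 37) = Φ(1.076) ≈ 0.859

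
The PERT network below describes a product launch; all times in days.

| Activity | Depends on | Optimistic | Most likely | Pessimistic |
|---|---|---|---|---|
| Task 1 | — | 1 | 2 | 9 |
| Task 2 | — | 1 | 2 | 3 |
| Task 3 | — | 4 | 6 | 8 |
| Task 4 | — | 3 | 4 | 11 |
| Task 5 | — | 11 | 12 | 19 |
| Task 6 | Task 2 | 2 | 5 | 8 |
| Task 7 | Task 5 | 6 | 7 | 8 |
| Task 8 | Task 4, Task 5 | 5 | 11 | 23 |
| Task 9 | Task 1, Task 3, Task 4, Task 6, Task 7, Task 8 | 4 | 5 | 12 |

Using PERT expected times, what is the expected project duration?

te_Task 1 = (1 + 4·2 + 9)/6 = 18/6 = 3
te_Task 2 = (1 + 4·2 + 3)/6 = 12/6 = 2
te_Task 3 = (4 + 4·6 + 8)/6 = 36/6 = 6
te_Task 4 = (3 + 4·4 + 11)/6 = 30/6 = 5
te_Task 5 = (11 + 4·12 + 19)/6 = 78/6 = 13
te_Task 6 = (2 + 4·5 + 8)/6 = 30/6 = 5
te_Task 7 = (6 + 4·7 + 8)/6 = 42/6 = 7
te_Task 8 = (5 + 4·11 + 23)/6 = 72/6 = 12
te_Task 9 = (4 + 4·5 + 12)/6 = 36/6 = 6

Forward pass:
ES_Task 1 = 0; EF_Task 1 = 3
ES_Task 2 = 0; EF_Task 2 = 2
ES_Task 3 = 0; EF_Task 3 = 6
ES_Task 4 = 0; EF_Task 4 = 5
ES_Task 5 = 0; EF_Task 5 = 13
ES_Task 6 = 2; EF_Task 6 = 2+5 = 7
ES_Task 7 = 13; EF_Task 7 = 13+7 = 20
ES_Task 8 = max(EF_Task 4=5, EF_Task 5=13) = 13; EF_Task 8 = 13+12 = 25
ES_Task 9 = max(EF_Task 1=3, EF_Task 3=6, EF_Task 4=5, EF_Task 6=7, EF_Task 7=20, EF_Task 8=25) = 25; EF_Task 9 = 25+6 = 31
Expected project duration μ = 31 days. Critical path: Task 5 → Task 8 → Task 9.

31 days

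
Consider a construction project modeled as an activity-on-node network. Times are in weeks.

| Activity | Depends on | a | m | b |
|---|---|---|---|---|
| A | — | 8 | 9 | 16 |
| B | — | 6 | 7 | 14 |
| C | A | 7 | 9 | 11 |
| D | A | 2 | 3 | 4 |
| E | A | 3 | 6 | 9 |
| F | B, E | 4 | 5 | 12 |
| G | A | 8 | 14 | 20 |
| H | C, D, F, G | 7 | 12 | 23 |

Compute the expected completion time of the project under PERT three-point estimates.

37 weeks

te_A = (8 + 4·9 + 16)/6 = 60/6 = 10
te_B = (6 + 4·7 + 14)/6 = 48/6 = 8
te_C = (7 + 4·9 + 11)/6 = 54/6 = 9
te_D = (2 + 4·3 + 4)/6 = 18/6 = 3
te_E = (3 + 4·6 + 9)/6 = 36/6 = 6
te_F = (4 + 4·5 + 12)/6 = 36/6 = 6
te_G = (8 + 4·14 + 20)/6 = 84/6 = 14
te_H = (7 + 4·12 + 23)/6 = 78/6 = 13

Forward pass:
ES_A = 0; EF_A = 10
ES_B = 0; EF_B = 8
ES_C = 10; EF_C = 10+9 = 19
ES_D = 10; EF_D = 10+3 = 13
ES_E = 10; EF_E = 10+6 = 16
ES_F = max(EF_B=8, EF_E=16) = 16; EF_F = 16+6 = 22
ES_G = 10; EF_G = 10+14 = 24
ES_H = max(EF_C=19, EF_D=13, EF_F=22, EF_G=24) = 24; EF_H = 24+13 = 37
Expected project duration μ = 37 weeks. Critical path: A → G → H.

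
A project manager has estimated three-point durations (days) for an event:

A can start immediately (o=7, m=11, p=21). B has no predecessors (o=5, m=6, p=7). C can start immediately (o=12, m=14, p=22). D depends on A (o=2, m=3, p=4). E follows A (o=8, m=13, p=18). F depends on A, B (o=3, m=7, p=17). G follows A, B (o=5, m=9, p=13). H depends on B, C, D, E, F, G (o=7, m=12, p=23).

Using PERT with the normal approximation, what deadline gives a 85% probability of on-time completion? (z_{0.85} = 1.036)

42.1 days

te_A = (7 + 4·11 + 21)/6 = 72/6 = 12; σ²_A = ((21−7)/6)² = 5.444
te_B = (5 + 4·6 + 7)/6 = 36/6 = 6; σ²_B = ((7−5)/6)² = 0.111
te_C = (12 + 4·14 + 22)/6 = 90/6 = 15; σ²_C = ((22−12)/6)² = 2.778
te_D = (2 + 4·3 + 4)/6 = 18/6 = 3; σ²_D = ((4−2)/6)² = 0.111
te_E = (8 + 4·13 + 18)/6 = 78/6 = 13; σ²_E = ((18−8)/6)² = 2.778
te_F = (3 + 4·7 + 17)/6 = 48/6 = 8; σ²_F = ((17−3)/6)² = 5.444
te_G = (5 + 4·9 + 13)/6 = 54/6 = 9; σ²_G = ((13−5)/6)² = 1.778
te_H = (7 + 4·12 + 23)/6 = 78/6 = 13; σ²_H = ((23−7)/6)² = 7.111

Forward pass:
ES_A = 0; EF_A = 12
ES_B = 0; EF_B = 6
ES_C = 0; EF_C = 15
ES_D = 12; EF_D = 12+3 = 15
ES_E = 12; EF_E = 12+13 = 25
ES_F = max(EF_A=12, EF_B=6) = 12; EF_F = 12+8 = 20
ES_G = max(EF_A=12, EF_B=6) = 12; EF_G = 12+9 = 21
ES_H = max(EF_B=6, EF_C=15, EF_D=15, EF_E=25, EF_F=20, EF_G=21) = 25; EF_H = 25+13 = 38
Expected project duration μ = 38 days. Critical path: A → E → H.

Variance along critical path = 5.444 + 2.778 + 7.111 = 15.333; σ = 3.916 days.
D = μ + z·σ = 38 + 1.036·3.916 = 42.1 days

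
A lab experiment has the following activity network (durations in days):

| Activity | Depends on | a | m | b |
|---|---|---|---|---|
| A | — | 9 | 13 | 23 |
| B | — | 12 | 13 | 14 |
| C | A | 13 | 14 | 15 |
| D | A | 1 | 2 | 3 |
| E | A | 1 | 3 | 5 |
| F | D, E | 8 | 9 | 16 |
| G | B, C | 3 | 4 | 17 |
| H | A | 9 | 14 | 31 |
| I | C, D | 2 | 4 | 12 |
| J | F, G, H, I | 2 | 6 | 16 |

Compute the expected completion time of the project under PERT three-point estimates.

41 days

te_A = (9 + 4·13 + 23)/6 = 84/6 = 14
te_B = (12 + 4·13 + 14)/6 = 78/6 = 13
te_C = (13 + 4·14 + 15)/6 = 84/6 = 14
te_D = (1 + 4·2 + 3)/6 = 12/6 = 2
te_E = (1 + 4·3 + 5)/6 = 18/6 = 3
te_F = (8 + 4·9 + 16)/6 = 60/6 = 10
te_G = (3 + 4·4 + 17)/6 = 36/6 = 6
te_H = (9 + 4·14 + 31)/6 = 96/6 = 16
te_I = (2 + 4·4 + 12)/6 = 30/6 = 5
te_J = (2 + 4·6 + 16)/6 = 42/6 = 7

Forward pass:
ES_A = 0; EF_A = 14
ES_B = 0; EF_B = 13
ES_C = 14; EF_C = 14+14 = 28
ES_D = 14; EF_D = 14+2 = 16
ES_E = 14; EF_E = 14+3 = 17
ES_F = max(EF_D=16, EF_E=17) = 17; EF_F = 17+10 = 27
ES_G = max(EF_B=13, EF_C=28) = 28; EF_G = 28+6 = 34
ES_H = 14; EF_H = 14+16 = 30
ES_I = max(EF_C=28, EF_D=16) = 28; EF_I = 28+5 = 33
ES_J = max(EF_F=27, EF_G=34, EF_H=30, EF_I=33) = 34; EF_J = 34+7 = 41
Expected project duration μ = 41 days. Critical path: A → C → G → J.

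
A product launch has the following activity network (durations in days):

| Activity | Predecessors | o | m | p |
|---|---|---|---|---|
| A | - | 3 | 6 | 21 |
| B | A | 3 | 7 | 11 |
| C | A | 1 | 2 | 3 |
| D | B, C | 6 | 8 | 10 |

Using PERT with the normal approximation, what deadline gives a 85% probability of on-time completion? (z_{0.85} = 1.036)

26.5 days

te_A = (3 + 4·6 + 21)/6 = 48/6 = 8; σ²_A = ((21−3)/6)² = 9.000
te_B = (3 + 4·7 + 11)/6 = 42/6 = 7; σ²_B = ((11−3)/6)² = 1.778
te_C = (1 + 4·2 + 3)/6 = 12/6 = 2; σ²_C = ((3−1)/6)² = 0.111
te_D = (6 + 4·8 + 10)/6 = 48/6 = 8; σ²_D = ((10−6)/6)² = 0.444

Forward pass:
ES_A = 0; EF_A = 8
ES_B = 8; EF_B = 8+7 = 15
ES_C = 8; EF_C = 8+2 = 10
ES_D = max(EF_B=15, EF_C=10) = 15; EF_D = 15+8 = 23
Expected project duration μ = 23 days. Critical path: A → B → D.

Variance along critical path = 9.000 + 1.778 + 0.444 = 11.222; σ = 3.350 days.
D = μ + z·σ = 23 + 1.036·3.350 = 26.5 days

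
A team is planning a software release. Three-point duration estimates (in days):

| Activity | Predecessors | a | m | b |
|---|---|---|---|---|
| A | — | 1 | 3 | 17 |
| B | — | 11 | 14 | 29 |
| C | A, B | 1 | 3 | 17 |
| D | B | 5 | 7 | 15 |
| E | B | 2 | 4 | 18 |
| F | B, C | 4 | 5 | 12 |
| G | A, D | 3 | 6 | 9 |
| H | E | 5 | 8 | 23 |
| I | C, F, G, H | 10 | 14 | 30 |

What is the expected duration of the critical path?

te_A = (1 + 4·3 + 17)/6 = 30/6 = 5
te_B = (11 + 4·14 + 29)/6 = 96/6 = 16
te_C = (1 + 4·3 + 17)/6 = 30/6 = 5
te_D = (5 + 4·7 + 15)/6 = 48/6 = 8
te_E = (2 + 4·4 + 18)/6 = 36/6 = 6
te_F = (4 + 4·5 + 12)/6 = 36/6 = 6
te_G = (3 + 4·6 + 9)/6 = 36/6 = 6
te_H = (5 + 4·8 + 23)/6 = 60/6 = 10
te_I = (10 + 4·14 + 30)/6 = 96/6 = 16

Forward pass:
ES_A = 0; EF_A = 5
ES_B = 0; EF_B = 16
ES_C = max(EF_A=5, EF_B=16) = 16; EF_C = 16+5 = 21
ES_D = 16; EF_D = 16+8 = 24
ES_E = 16; EF_E = 16+6 = 22
ES_F = max(EF_B=16, EF_C=21) = 21; EF_F = 21+6 = 27
ES_G = max(EF_A=5, EF_D=24) = 24; EF_G = 24+6 = 30
ES_H = 22; EF_H = 22+10 = 32
ES_I = max(EF_C=21, EF_F=27, EF_G=30, EF_H=32) = 32; EF_I = 32+16 = 48
Expected project duration μ = 48 days. Critical path: B → E → H → I.

48 days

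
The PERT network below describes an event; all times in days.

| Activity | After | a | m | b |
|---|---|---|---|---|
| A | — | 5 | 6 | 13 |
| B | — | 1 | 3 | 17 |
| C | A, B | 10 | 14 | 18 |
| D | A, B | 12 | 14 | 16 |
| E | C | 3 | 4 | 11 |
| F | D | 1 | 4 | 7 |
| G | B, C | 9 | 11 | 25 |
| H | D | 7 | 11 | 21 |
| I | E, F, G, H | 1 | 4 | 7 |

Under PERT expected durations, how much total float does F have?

te_A = (5 + 4·6 + 13)/6 = 42/6 = 7
te_B = (1 + 4·3 + 17)/6 = 30/6 = 5
te_C = (10 + 4·14 + 18)/6 = 84/6 = 14
te_D = (12 + 4·14 + 16)/6 = 84/6 = 14
te_E = (3 + 4·4 + 11)/6 = 30/6 = 5
te_F = (1 + 4·4 + 7)/6 = 24/6 = 4
te_G = (9 + 4·11 + 25)/6 = 78/6 = 13
te_H = (7 + 4·11 + 21)/6 = 72/6 = 12
te_I = (1 + 4·4 + 7)/6 = 24/6 = 4

Forward pass:
ES_A = 0; EF_A = 7
ES_B = 0; EF_B = 5
ES_C = max(EF_A=7, EF_B=5) = 7; EF_C = 7+14 = 21
ES_D = max(EF_A=7, EF_B=5) = 7; EF_D = 7+14 = 21
ES_E = 21; EF_E = 21+5 = 26
ES_F = 21; EF_F = 21+4 = 25
ES_G = max(EF_B=5, EF_C=21) = 21; EF_G = 21+13 = 34
ES_H = 21; EF_H = 21+12 = 33
ES_I = max(EF_E=26, EF_F=25, EF_G=34, EF_H=33) = 34; EF_I = 34+4 = 38
Expected project duration μ = 38 days. Critical path: A → C → G → I.

Backward pass:
LF_I = 38; LS_I = 38−4 = 34
LF_H = LS_I = 34; LS_H = 34−12 = 22
LF_G = LS_I = 34; LS_G = 34−13 = 21
LF_F = LS_I = 34; LS_F = 34−4 = 30
LF_E = LS_I = 34; LS_E = 34−5 = 29
LF_D = min(LS_F=30, LS_H=22) = 22; LS_D = 22−14 = 8
LF_C = min(LS_E=29, LS_G=21) = 21; LS_C = 21−14 = 7
LF_B = min(LS_C=7, LS_D=8, LS_G=21) = 7; LS_B = 7−5 = 2
LF_A = min(LS_C=7, LS_D=8) = 7; LS_A = 7−7 = 0
Slack_F = LS_F − ES_F = 30 − 21 = 9

9 days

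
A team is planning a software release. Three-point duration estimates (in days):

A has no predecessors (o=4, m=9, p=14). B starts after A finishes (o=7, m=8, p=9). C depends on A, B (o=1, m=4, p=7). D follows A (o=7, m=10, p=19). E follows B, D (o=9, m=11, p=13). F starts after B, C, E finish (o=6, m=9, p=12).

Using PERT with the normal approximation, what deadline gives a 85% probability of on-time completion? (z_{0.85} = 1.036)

te_A = (4 + 4·9 + 14)/6 = 54/6 = 9; σ²_A = ((14−4)/6)² = 2.778
te_B = (7 + 4·8 + 9)/6 = 48/6 = 8; σ²_B = ((9−7)/6)² = 0.111
te_C = (1 + 4·4 + 7)/6 = 24/6 = 4; σ²_C = ((7−1)/6)² = 1.000
te_D = (7 + 4·10 + 19)/6 = 66/6 = 11; σ²_D = ((19−7)/6)² = 4.000
te_E = (9 + 4·11 + 13)/6 = 66/6 = 11; σ²_E = ((13−9)/6)² = 0.444
te_F = (6 + 4·9 + 12)/6 = 54/6 = 9; σ²_F = ((12−6)/6)² = 1.000

Forward pass:
ES_A = 0; EF_A = 9
ES_B = 9; EF_B = 9+8 = 17
ES_C = max(EF_A=9, EF_B=17) = 17; EF_C = 17+4 = 21
ES_D = 9; EF_D = 9+11 = 20
ES_E = max(EF_B=17, EF_D=20) = 20; EF_E = 20+11 = 31
ES_F = max(EF_B=17, EF_C=21, EF_E=31) = 31; EF_F = 31+9 = 40
Expected project duration μ = 40 days. Critical path: A → D → E → F.

Variance along critical path = 2.778 + 4.000 + 0.444 + 1.000 = 8.222; σ = 2.867 days.
D = μ + z·σ = 40 + 1.036·2.867 = 43.0 days

43.0 days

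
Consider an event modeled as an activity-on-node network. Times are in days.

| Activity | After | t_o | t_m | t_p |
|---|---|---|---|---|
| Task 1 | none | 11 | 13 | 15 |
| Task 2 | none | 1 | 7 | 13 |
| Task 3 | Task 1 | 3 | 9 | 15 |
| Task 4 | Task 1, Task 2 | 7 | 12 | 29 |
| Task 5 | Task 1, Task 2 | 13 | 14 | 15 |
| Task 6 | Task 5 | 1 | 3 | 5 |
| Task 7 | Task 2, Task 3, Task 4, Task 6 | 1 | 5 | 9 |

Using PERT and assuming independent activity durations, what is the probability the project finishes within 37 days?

te_Task 1 = (11 + 4·13 + 15)/6 = 78/6 = 13; σ²_Task 1 = ((15−11)/6)² = 0.444
te_Task 2 = (1 + 4·7 + 13)/6 = 42/6 = 7; σ²_Task 2 = ((13−1)/6)² = 4.000
te_Task 3 = (3 + 4·9 + 15)/6 = 54/6 = 9; σ²_Task 3 = ((15−3)/6)² = 4.000
te_Task 4 = (7 + 4·12 + 29)/6 = 84/6 = 14; σ²_Task 4 = ((29−7)/6)² = 13.444
te_Task 5 = (13 + 4·14 + 15)/6 = 84/6 = 14; σ²_Task 5 = ((15−13)/6)² = 0.111
te_Task 6 = (1 + 4·3 + 5)/6 = 18/6 = 3; σ²_Task 6 = ((5−1)/6)² = 0.444
te_Task 7 = (1 + 4·5 + 9)/6 = 30/6 = 5; σ²_Task 7 = ((9−1)/6)² = 1.778

Forward pass:
ES_Task 1 = 0; EF_Task 1 = 13
ES_Task 2 = 0; EF_Task 2 = 7
ES_Task 3 = 13; EF_Task 3 = 13+9 = 22
ES_Task 4 = max(EF_Task 1=13, EF_Task 2=7) = 13; EF_Task 4 = 13+14 = 27
ES_Task 5 = max(EF_Task 1=13, EF_Task 2=7) = 13; EF_Task 5 = 13+14 = 27
ES_Task 6 = 27; EF_Task 6 = 27+3 = 30
ES_Task 7 = max(EF_Task 2=7, EF_Task 3=22, EF_Task 4=27, EF_Task 6=30) = 30; EF_Task 7 = 30+5 = 35
Expected project duration μ = 35 days. Critical path: Task 1 → Task 5 → Task 6 → Task 7.

Variance along critical path = 0.444 + 0.111 + 0.444 + 1.778 = 2.778; σ = √2.778 = 1.667 days.
Z = (37 − 35) / 1.667 = 1.200
P(T ≤ 37) = Φ(1.200) ≈ 0.885

0.885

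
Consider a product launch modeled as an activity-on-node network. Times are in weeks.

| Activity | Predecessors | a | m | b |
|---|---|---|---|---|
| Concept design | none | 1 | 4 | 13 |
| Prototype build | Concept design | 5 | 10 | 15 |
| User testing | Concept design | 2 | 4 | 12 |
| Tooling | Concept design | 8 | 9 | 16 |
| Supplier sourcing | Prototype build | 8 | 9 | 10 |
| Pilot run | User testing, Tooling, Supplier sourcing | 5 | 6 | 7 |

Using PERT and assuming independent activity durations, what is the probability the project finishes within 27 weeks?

te_Concept design = (1 + 4·4 + 13)/6 = 30/6 = 5; σ²_Concept design = ((13−1)/6)² = 4.000
te_Prototype build = (5 + 4·10 + 15)/6 = 60/6 = 10; σ²_Prototype build = ((15−5)/6)² = 2.778
te_User testing = (2 + 4·4 + 12)/6 = 30/6 = 5; σ²_User testing = ((12−2)/6)² = 2.778
te_Tooling = (8 + 4·9 + 16)/6 = 60/6 = 10; σ²_Tooling = ((16−8)/6)² = 1.778
te_Supplier sourcing = (8 + 4·9 + 10)/6 = 54/6 = 9; σ²_Supplier sourcing = ((10−8)/6)² = 0.111
te_Pilot run = (5 + 4·6 + 7)/6 = 36/6 = 6; σ²_Pilot run = ((7−5)/6)² = 0.111

Forward pass:
ES_Concept design = 0; EF_Concept design = 5
ES_Prototype build = 5; EF_Prototype build = 5+10 = 15
ES_User testing = 5; EF_User testing = 5+5 = 10
ES_Tooling = 5; EF_Tooling = 5+10 = 15
ES_Supplier sourcing = 15; EF_Supplier sourcing = 15+9 = 24
ES_Pilot run = max(EF_User testing=10, EF_Tooling=15, EF_Supplier sourcing=24) = 24; EF_Pilot run = 24+6 = 30
Expected project duration μ = 30 weeks. Critical path: Concept design → Prototype build → Supplier sourcing → Pilot run.

Variance along critical path = 4.000 + 2.778 + 0.111 + 0.111 = 7.000; σ = √7.000 = 2.646 weeks.
Z = (27 − 30) / 2.646 = -1.134
P(T ≤ 27) = Φ(-1.134) ≈ 0.128

0.128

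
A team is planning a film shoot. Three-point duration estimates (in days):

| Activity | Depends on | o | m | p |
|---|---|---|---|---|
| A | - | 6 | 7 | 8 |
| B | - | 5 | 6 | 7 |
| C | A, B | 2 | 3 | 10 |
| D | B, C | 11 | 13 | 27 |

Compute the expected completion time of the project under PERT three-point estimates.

26 days

te_A = (6 + 4·7 + 8)/6 = 42/6 = 7
te_B = (5 + 4·6 + 7)/6 = 36/6 = 6
te_C = (2 + 4·3 + 10)/6 = 24/6 = 4
te_D = (11 + 4·13 + 27)/6 = 90/6 = 15

Forward pass:
ES_A = 0; EF_A = 7
ES_B = 0; EF_B = 6
ES_C = max(EF_A=7, EF_B=6) = 7; EF_C = 7+4 = 11
ES_D = max(EF_B=6, EF_C=11) = 11; EF_D = 11+15 = 26
Expected project duration μ = 26 days. Critical path: A → C → D.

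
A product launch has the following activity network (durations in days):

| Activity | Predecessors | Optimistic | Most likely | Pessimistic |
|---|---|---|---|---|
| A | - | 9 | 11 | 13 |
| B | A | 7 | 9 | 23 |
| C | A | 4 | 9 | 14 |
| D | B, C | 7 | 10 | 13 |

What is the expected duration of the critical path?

te_A = (9 + 4·11 + 13)/6 = 66/6 = 11
te_B = (7 + 4·9 + 23)/6 = 66/6 = 11
te_C = (4 + 4·9 + 14)/6 = 54/6 = 9
te_D = (7 + 4·10 + 13)/6 = 60/6 = 10

Forward pass:
ES_A = 0; EF_A = 11
ES_B = 11; EF_B = 11+11 = 22
ES_C = 11; EF_C = 11+9 = 20
ES_D = max(EF_B=22, EF_C=20) = 22; EF_D = 22+10 = 32
Expected project duration μ = 32 days. Critical path: A → B → D.

32 days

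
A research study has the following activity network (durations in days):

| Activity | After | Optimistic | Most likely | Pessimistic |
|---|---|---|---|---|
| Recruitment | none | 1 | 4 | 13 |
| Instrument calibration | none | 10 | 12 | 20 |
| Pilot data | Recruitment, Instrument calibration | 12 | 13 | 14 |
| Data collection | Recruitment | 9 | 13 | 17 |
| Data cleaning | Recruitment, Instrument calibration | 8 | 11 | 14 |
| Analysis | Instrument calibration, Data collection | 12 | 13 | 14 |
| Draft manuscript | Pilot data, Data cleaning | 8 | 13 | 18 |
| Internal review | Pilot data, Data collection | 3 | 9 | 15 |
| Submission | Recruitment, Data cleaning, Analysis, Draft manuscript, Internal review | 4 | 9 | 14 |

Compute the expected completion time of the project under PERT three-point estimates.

48 days

te_Recruitment = (1 + 4·4 + 13)/6 = 30/6 = 5
te_Instrument calibration = (10 + 4·12 + 20)/6 = 78/6 = 13
te_Pilot data = (12 + 4·13 + 14)/6 = 78/6 = 13
te_Data collection = (9 + 4·13 + 17)/6 = 78/6 = 13
te_Data cleaning = (8 + 4·11 + 14)/6 = 66/6 = 11
te_Analysis = (12 + 4·13 + 14)/6 = 78/6 = 13
te_Draft manuscript = (8 + 4·13 + 18)/6 = 78/6 = 13
te_Internal review = (3 + 4·9 + 15)/6 = 54/6 = 9
te_Submission = (4 + 4·9 + 14)/6 = 54/6 = 9

Forward pass:
ES_Recruitment = 0; EF_Recruitment = 5
ES_Instrument calibration = 0; EF_Instrument calibration = 13
ES_Pilot data = max(EF_Recruitment=5, EF_Instrument calibration=13) = 13; EF_Pilot data = 13+13 = 26
ES_Data collection = 5; EF_Data collection = 5+13 = 18
ES_Data cleaning = max(EF_Recruitment=5, EF_Instrument calibration=13) = 13; EF_Data cleaning = 13+11 = 24
ES_Analysis = max(EF_Instrument calibration=13, EF_Data collection=18) = 18; EF_Analysis = 18+13 = 31
ES_Draft manuscript = max(EF_Pilot data=26, EF_Data cleaning=24) = 26; EF_Draft manuscript = 26+13 = 39
ES_Internal review = max(EF_Pilot data=26, EF_Data collection=18) = 26; EF_Internal review = 26+9 = 35
ES_Submission = max(EF_Recruitment=5, EF_Data cleaning=24, EF_Analysis=31, EF_Draft manuscript=39, EF_Internal review=35) = 39; EF_Submission = 39+9 = 48
Expected project duration μ = 48 days. Critical path: Instrument calibration → Pilot data → Draft manuscript → Submission.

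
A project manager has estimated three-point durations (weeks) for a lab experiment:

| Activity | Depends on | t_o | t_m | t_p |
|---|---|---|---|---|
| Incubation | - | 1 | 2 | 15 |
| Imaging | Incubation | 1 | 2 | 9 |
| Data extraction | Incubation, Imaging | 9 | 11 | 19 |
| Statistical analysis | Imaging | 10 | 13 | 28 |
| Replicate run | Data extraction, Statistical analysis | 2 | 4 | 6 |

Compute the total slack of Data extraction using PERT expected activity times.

te_Incubation = (1 + 4·2 + 15)/6 = 24/6 = 4
te_Imaging = (1 + 4·2 + 9)/6 = 18/6 = 3
te_Data extraction = (9 + 4·11 + 19)/6 = 72/6 = 12
te_Statistical analysis = (10 + 4·13 + 28)/6 = 90/6 = 15
te_Replicate run = (2 + 4·4 + 6)/6 = 24/6 = 4

Forward pass:
ES_Incubation = 0; EF_Incubation = 4
ES_Imaging = 4; EF_Imaging = 4+3 = 7
ES_Data extraction = max(EF_Incubation=4, EF_Imaging=7) = 7; EF_Data extraction = 7+12 = 19
ES_Statistical analysis = 7; EF_Statistical analysis = 7+15 = 22
ES_Replicate run = max(EF_Data extraction=19, EF_Statistical analysis=22) = 22; EF_Replicate run = 22+4 = 26
Expected project duration μ = 26 weeks. Critical path: Incubation → Imaging → Statistical analysis → Replicate run.

Backward pass:
LF_Replicate run = 26; LS_Replicate run = 26−4 = 22
LF_Statistical analysis = LS_Replicate run = 22; LS_Statistical analysis = 22−15 = 7
LF_Data extraction = LS_Replicate run = 22; LS_Data extraction = 22−12 = 10
LF_Imaging = min(LS_Data extraction=10, LS_Statistical analysis=7) = 7; LS_Imaging = 7−3 = 4
LF_Incubation = min(LS_Imaging=4, LS_Data extraction=10) = 4; LS_Incubation = 4−4 = 0
Slack_Data extraction = LS_Data extraction − ES_Data extraction = 10 − 7 = 3

3 weeks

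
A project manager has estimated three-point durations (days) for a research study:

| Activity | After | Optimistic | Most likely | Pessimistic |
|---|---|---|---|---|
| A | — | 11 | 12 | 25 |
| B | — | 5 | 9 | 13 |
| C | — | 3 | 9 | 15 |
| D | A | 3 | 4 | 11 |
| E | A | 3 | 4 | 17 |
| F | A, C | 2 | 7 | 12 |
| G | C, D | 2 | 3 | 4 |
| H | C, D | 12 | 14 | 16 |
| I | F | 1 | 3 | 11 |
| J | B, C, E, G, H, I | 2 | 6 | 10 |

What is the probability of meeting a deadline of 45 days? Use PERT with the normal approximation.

te_A = (11 + 4·12 + 25)/6 = 84/6 = 14; σ²_A = ((25−11)/6)² = 5.444
te_B = (5 + 4·9 + 13)/6 = 54/6 = 9; σ²_B = ((13−5)/6)² = 1.778
te_C = (3 + 4·9 + 15)/6 = 54/6 = 9; σ²_C = ((15−3)/6)² = 4.000
te_D = (3 + 4·4 + 11)/6 = 30/6 = 5; σ²_D = ((11−3)/6)² = 1.778
te_E = (3 + 4·4 + 17)/6 = 36/6 = 6; σ²_E = ((17−3)/6)² = 5.444
te_F = (2 + 4·7 + 12)/6 = 42/6 = 7; σ²_F = ((12−2)/6)² = 2.778
te_G = (2 + 4·3 + 4)/6 = 18/6 = 3; σ²_G = ((4−2)/6)² = 0.111
te_H = (12 + 4·14 + 16)/6 = 84/6 = 14; σ²_H = ((16−12)/6)² = 0.444
te_I = (1 + 4·3 + 11)/6 = 24/6 = 4; σ²_I = ((11−1)/6)² = 2.778
te_J = (2 + 4·6 + 10)/6 = 36/6 = 6; σ²_J = ((10−2)/6)² = 1.778

Forward pass:
ES_A = 0; EF_A = 14
ES_B = 0; EF_B = 9
ES_C = 0; EF_C = 9
ES_D = 14; EF_D = 14+5 = 19
ES_E = 14; EF_E = 14+6 = 20
ES_F = max(EF_A=14, EF_C=9) = 14; EF_F = 14+7 = 21
ES_G = max(EF_C=9, EF_D=19) = 19; EF_G = 19+3 = 22
ES_H = max(EF_C=9, EF_D=19) = 19; EF_H = 19+14 = 33
ES_I = 21; EF_I = 21+4 = 25
ES_J = max(EF_B=9, EF_C=9, EF_E=20, EF_G=22, EF_H=33, EF_I=25) = 33; EF_J = 33+6 = 39
Expected project duration μ = 39 days. Critical path: A → D → H → J.

Variance along critical path = 5.444 + 1.778 + 0.444 + 1.778 = 9.444; σ = √9.444 = 3.073 days.
Z = (45 − 39) / 3.073 = 1.952
P(T ≤ 45) = Φ(1.952) ≈ 0.975

0.975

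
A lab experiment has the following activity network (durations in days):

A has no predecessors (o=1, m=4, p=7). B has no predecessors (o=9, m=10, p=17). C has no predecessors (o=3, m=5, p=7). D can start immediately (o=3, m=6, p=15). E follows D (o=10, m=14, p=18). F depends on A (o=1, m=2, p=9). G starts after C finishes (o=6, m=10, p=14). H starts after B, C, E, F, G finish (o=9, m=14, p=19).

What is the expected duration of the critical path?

te_A = (1 + 4·4 + 7)/6 = 24/6 = 4
te_B = (9 + 4·10 + 17)/6 = 66/6 = 11
te_C = (3 + 4·5 + 7)/6 = 30/6 = 5
te_D = (3 + 4·6 + 15)/6 = 42/6 = 7
te_E = (10 + 4·14 + 18)/6 = 84/6 = 14
te_F = (1 + 4·2 + 9)/6 = 18/6 = 3
te_G = (6 + 4·10 + 14)/6 = 60/6 = 10
te_H = (9 + 4·14 + 19)/6 = 84/6 = 14

Forward pass:
ES_A = 0; EF_A = 4
ES_B = 0; EF_B = 11
ES_C = 0; EF_C = 5
ES_D = 0; EF_D = 7
ES_E = 7; EF_E = 7+14 = 21
ES_F = 4; EF_F = 4+3 = 7
ES_G = 5; EF_G = 5+10 = 15
ES_H = max(EF_B=11, EF_C=5, EF_E=21, EF_F=7, EF_G=15) = 21; EF_H = 21+14 = 35
Expected project duration μ = 35 days. Critical path: D → E → H.

35 days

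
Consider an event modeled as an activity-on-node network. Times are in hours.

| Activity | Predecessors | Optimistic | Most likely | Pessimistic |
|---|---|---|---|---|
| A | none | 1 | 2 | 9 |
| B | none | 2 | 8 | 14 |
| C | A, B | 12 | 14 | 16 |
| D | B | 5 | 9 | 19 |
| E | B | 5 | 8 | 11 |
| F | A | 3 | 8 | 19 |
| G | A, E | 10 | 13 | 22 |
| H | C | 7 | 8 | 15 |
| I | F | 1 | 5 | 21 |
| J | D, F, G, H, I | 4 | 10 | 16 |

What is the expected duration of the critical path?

te_A = (1 + 4·2 + 9)/6 = 18/6 = 3
te_B = (2 + 4·8 + 14)/6 = 48/6 = 8
te_C = (12 + 4·14 + 16)/6 = 84/6 = 14
te_D = (5 + 4·9 + 19)/6 = 60/6 = 10
te_E = (5 + 4·8 + 11)/6 = 48/6 = 8
te_F = (3 + 4·8 + 19)/6 = 54/6 = 9
te_G = (10 + 4·13 + 22)/6 = 84/6 = 14
te_H = (7 + 4·8 + 15)/6 = 54/6 = 9
te_I = (1 + 4·5 + 21)/6 = 42/6 = 7
te_J = (4 + 4·10 + 16)/6 = 60/6 = 10

Forward pass:
ES_A = 0; EF_A = 3
ES_B = 0; EF_B = 8
ES_C = max(EF_A=3, EF_B=8) = 8; EF_C = 8+14 = 22
ES_D = 8; EF_D = 8+10 = 18
ES_E = 8; EF_E = 8+8 = 16
ES_F = 3; EF_F = 3+9 = 12
ES_G = max(EF_A=3, EF_E=16) = 16; EF_G = 16+14 = 30
ES_H = 22; EF_H = 22+9 = 31
ES_I = 12; EF_I = 12+7 = 19
ES_J = max(EF_D=18, EF_F=12, EF_G=30, EF_H=31, EF_I=19) = 31; EF_J = 31+10 = 41
Expected project duration μ = 41 hours. Critical path: B → C → H → J.

41 hours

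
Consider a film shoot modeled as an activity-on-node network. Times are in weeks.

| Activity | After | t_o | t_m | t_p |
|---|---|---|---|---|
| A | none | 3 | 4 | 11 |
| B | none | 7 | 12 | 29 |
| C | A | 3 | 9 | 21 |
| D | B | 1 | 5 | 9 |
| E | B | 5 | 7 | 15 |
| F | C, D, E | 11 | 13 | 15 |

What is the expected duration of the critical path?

35 weeks

te_A = (3 + 4·4 + 11)/6 = 30/6 = 5
te_B = (7 + 4·12 + 29)/6 = 84/6 = 14
te_C = (3 + 4·9 + 21)/6 = 60/6 = 10
te_D = (1 + 4·5 + 9)/6 = 30/6 = 5
te_E = (5 + 4·7 + 15)/6 = 48/6 = 8
te_F = (11 + 4·13 + 15)/6 = 78/6 = 13

Forward pass:
ES_A = 0; EF_A = 5
ES_B = 0; EF_B = 14
ES_C = 5; EF_C = 5+10 = 15
ES_D = 14; EF_D = 14+5 = 19
ES_E = 14; EF_E = 14+8 = 22
ES_F = max(EF_C=15, EF_D=19, EF_E=22) = 22; EF_F = 22+13 = 35
Expected project duration μ = 35 weeks. Critical path: B → E → F.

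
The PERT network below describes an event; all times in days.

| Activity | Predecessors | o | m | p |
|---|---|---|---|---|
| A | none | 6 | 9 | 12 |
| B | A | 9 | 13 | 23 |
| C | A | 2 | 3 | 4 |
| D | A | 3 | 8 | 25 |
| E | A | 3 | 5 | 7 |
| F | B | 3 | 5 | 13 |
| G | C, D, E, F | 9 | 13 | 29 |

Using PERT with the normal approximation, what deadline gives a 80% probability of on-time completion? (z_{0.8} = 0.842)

te_A = (6 + 4·9 + 12)/6 = 54/6 = 9; σ²_A = ((12−6)/6)² = 1.000
te_B = (9 + 4·13 + 23)/6 = 84/6 = 14; σ²_B = ((23−9)/6)² = 5.444
te_C = (2 + 4·3 + 4)/6 = 18/6 = 3; σ²_C = ((4−2)/6)² = 0.111
te_D = (3 + 4·8 + 25)/6 = 60/6 = 10; σ²_D = ((25−3)/6)² = 13.444
te_E = (3 + 4·5 + 7)/6 = 30/6 = 5; σ²_E = ((7−3)/6)² = 0.444
te_F = (3 + 4·5 + 13)/6 = 36/6 = 6; σ²_F = ((13−3)/6)² = 2.778
te_G = (9 + 4·13 + 29)/6 = 90/6 = 15; σ²_G = ((29−9)/6)² = 11.111

Forward pass:
ES_A = 0; EF_A = 9
ES_B = 9; EF_B = 9+14 = 23
ES_C = 9; EF_C = 9+3 = 12
ES_D = 9; EF_D = 9+10 = 19
ES_E = 9; EF_E = 9+5 = 14
ES_F = 23; EF_F = 23+6 = 29
ES_G = max(EF_C=12, EF_D=19, EF_E=14, EF_F=29) = 29; EF_G = 29+15 = 44
Expected project duration μ = 44 days. Critical path: A → B → F → G.

Variance along critical path = 1.000 + 5.444 + 2.778 + 11.111 = 20.333; σ = 4.509 days.
D = μ + z·σ = 44 + 0.842·4.509 = 47.8 days

47.8 days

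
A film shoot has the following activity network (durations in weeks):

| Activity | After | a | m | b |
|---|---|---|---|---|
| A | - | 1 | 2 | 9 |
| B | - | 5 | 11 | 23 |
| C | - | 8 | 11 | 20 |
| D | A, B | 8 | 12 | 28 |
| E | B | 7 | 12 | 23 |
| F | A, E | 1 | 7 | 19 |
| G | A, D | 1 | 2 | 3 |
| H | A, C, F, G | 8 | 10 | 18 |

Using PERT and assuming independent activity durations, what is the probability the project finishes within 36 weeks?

te_A = (1 + 4·2 + 9)/6 = 18/6 = 3; σ²_A = ((9−1)/6)² = 1.778
te_B = (5 + 4·11 + 23)/6 = 72/6 = 12; σ²_B = ((23−5)/6)² = 9.000
te_C = (8 + 4·11 + 20)/6 = 72/6 = 12; σ²_C = ((20−8)/6)² = 4.000
te_D = (8 + 4·12 + 28)/6 = 84/6 = 14; σ²_D = ((28−8)/6)² = 11.111
te_E = (7 + 4·12 + 23)/6 = 78/6 = 13; σ²_E = ((23−7)/6)² = 7.111
te_F = (1 + 4·7 + 19)/6 = 48/6 = 8; σ²_F = ((19−1)/6)² = 9.000
te_G = (1 + 4·2 + 3)/6 = 12/6 = 2; σ²_G = ((3−1)/6)² = 0.111
te_H = (8 + 4·10 + 18)/6 = 66/6 = 11; σ²_H = ((18−8)/6)² = 2.778

Forward pass:
ES_A = 0; EF_A = 3
ES_B = 0; EF_B = 12
ES_C = 0; EF_C = 12
ES_D = max(EF_A=3, EF_B=12) = 12; EF_D = 12+14 = 26
ES_E = 12; EF_E = 12+13 = 25
ES_F = max(EF_A=3, EF_E=25) = 25; EF_F = 25+8 = 33
ES_G = max(EF_A=3, EF_D=26) = 26; EF_G = 26+2 = 28
ES_H = max(EF_A=3, EF_C=12, EF_F=33, EF_G=28) = 33; EF_H = 33+11 = 44
Expected project duration μ = 44 weeks. Critical path: B → E → F → H.

Variance along critical path = 9.000 + 7.111 + 9.000 + 2.778 = 27.889; σ = √27.889 = 5.281 weeks.
Z = (36 − 44) / 5.281 = -1.515
P(T ≤ 36) = Φ(-1.515) ≈ 0.065

0.065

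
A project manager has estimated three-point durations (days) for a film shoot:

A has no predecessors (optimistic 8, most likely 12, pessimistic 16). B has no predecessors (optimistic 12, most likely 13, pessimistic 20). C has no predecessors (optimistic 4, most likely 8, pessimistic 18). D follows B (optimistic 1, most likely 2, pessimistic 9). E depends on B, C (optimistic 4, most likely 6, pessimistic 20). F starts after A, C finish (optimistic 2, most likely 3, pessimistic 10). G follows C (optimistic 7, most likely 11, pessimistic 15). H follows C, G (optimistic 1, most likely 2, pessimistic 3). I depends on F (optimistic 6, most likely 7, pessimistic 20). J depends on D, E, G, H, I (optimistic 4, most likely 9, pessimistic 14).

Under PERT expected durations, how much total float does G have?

te_A = (8 + 4·12 + 16)/6 = 72/6 = 12
te_B = (12 + 4·13 + 20)/6 = 84/6 = 14
te_C = (4 + 4·8 + 18)/6 = 54/6 = 9
te_D = (1 + 4·2 + 9)/6 = 18/6 = 3
te_E = (4 + 4·6 + 20)/6 = 48/6 = 8
te_F = (2 + 4·3 + 10)/6 = 24/6 = 4
te_G = (7 + 4·11 + 15)/6 = 66/6 = 11
te_H = (1 + 4·2 + 3)/6 = 12/6 = 2
te_I = (6 + 4·7 + 20)/6 = 54/6 = 9
te_J = (4 + 4·9 + 14)/6 = 54/6 = 9

Forward pass:
ES_A = 0; EF_A = 12
ES_B = 0; EF_B = 14
ES_C = 0; EF_C = 9
ES_D = 14; EF_D = 14+3 = 17
ES_E = max(EF_B=14, EF_C=9) = 14; EF_E = 14+8 = 22
ES_F = max(EF_A=12, EF_C=9) = 12; EF_F = 12+4 = 16
ES_G = 9; EF_G = 9+11 = 20
ES_H = max(EF_C=9, EF_G=20) = 20; EF_H = 20+2 = 22
ES_I = 16; EF_I = 16+9 = 25
ES_J = max(EF_D=17, EF_E=22, EF_G=20, EF_H=22, EF_I=25) = 25; EF_J = 25+9 = 34
Expected project duration μ = 34 days. Critical path: A → F → I → J.

Backward pass:
LF_J = 34; LS_J = 34−9 = 25
LF_I = LS_J = 25; LS_I = 25−9 = 16
LF_H = LS_J = 25; LS_H = 25−2 = 23
LF_G = min(LS_H=23, LS_J=25) = 23; LS_G = 23−11 = 12
LF_F = LS_I = 16; LS_F = 16−4 = 12
LF_E = LS_J = 25; LS_E = 25−8 = 17
LF_D = LS_J = 25; LS_D = 25−3 = 22
LF_C = min(LS_E=17, LS_F=12, LS_G=12, LS_H=23) = 12; LS_C = 12−9 = 3
LF_B = min(LS_D=22, LS_E=17) = 17; LS_B = 17−14 = 3
LF_A = LS_F = 12; LS_A = 12−12 = 0
Slack_G = LS_G − ES_G = 12 − 9 = 3

3 days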